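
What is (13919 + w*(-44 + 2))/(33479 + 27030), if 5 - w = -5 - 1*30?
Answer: 12239/60509 ≈ 0.20227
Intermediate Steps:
w = 40 (w = 5 - (-5 - 1*30) = 5 - (-5 - 30) = 5 - 1*(-35) = 5 + 35 = 40)
(13919 + w*(-44 + 2))/(33479 + 27030) = (13919 + 40*(-44 + 2))/(33479 + 27030) = (13919 + 40*(-42))/60509 = (13919 - 1680)*(1/60509) = 12239*(1/60509) = 12239/60509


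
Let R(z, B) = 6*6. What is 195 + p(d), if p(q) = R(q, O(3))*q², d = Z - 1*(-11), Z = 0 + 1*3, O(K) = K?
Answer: 7251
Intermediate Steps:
Z = 3 (Z = 0 + 3 = 3)
R(z, B) = 36
d = 14 (d = 3 - 1*(-11) = 3 + 11 = 14)
p(q) = 36*q²
195 + p(d) = 195 + 36*14² = 195 + 36*196 = 195 + 7056 = 7251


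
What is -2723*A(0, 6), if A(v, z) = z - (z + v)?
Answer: 0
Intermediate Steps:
A(v, z) = -v (A(v, z) = z - (v + z) = z + (-v - z) = -v)
-2723*A(0, 6) = -(-2723)*0 = -2723*0 = 0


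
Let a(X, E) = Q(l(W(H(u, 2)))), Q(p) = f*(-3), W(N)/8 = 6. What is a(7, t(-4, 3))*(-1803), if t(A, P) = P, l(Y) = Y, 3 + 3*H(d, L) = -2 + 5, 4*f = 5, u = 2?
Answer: 27045/4 ≈ 6761.3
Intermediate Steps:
f = 5/4 (f = (¼)*5 = 5/4 ≈ 1.2500)
H(d, L) = 0 (H(d, L) = -1 + (-2 + 5)/3 = -1 + (⅓)*3 = -1 + 1 = 0)
W(N) = 48 (W(N) = 8*6 = 48)
Q(p) = -15/4 (Q(p) = (5/4)*(-3) = -15/4)
a(X, E) = -15/4
a(7, t(-4, 3))*(-1803) = -15/4*(-1803) = 27045/4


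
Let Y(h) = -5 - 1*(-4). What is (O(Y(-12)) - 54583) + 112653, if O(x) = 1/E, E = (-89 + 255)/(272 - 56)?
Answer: 4819918/83 ≈ 58071.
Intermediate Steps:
E = 83/108 (E = 166/216 = 166*(1/216) = 83/108 ≈ 0.76852)
Y(h) = -1 (Y(h) = -5 + 4 = -1)
O(x) = 108/83 (O(x) = 1/(83/108) = 108/83)
(O(Y(-12)) - 54583) + 112653 = (108/83 - 54583) + 112653 = -4530281/83 + 112653 = 4819918/83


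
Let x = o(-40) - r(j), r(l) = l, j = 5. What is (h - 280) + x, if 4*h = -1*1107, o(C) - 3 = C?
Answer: -2395/4 ≈ -598.75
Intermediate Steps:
o(C) = 3 + C
x = -42 (x = (3 - 40) - 1*5 = -37 - 5 = -42)
h = -1107/4 (h = (-1*1107)/4 = (¼)*(-1107) = -1107/4 ≈ -276.75)
(h - 280) + x = (-1107/4 - 280) - 42 = -2227/4 - 42 = -2395/4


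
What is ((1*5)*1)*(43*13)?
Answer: 2795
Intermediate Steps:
((1*5)*1)*(43*13) = (5*1)*559 = 5*559 = 2795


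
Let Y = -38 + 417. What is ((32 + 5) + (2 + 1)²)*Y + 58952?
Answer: 76386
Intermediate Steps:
Y = 379
((32 + 5) + (2 + 1)²)*Y + 58952 = ((32 + 5) + (2 + 1)²)*379 + 58952 = (37 + 3²)*379 + 58952 = (37 + 9)*379 + 58952 = 46*379 + 58952 = 17434 + 58952 = 76386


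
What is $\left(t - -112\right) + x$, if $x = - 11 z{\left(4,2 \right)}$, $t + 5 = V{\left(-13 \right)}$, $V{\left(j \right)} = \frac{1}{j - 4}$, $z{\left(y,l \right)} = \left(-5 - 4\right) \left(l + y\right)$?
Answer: $\frac{11916}{17} \approx 700.94$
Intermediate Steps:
$z{\left(y,l \right)} = - 9 l - 9 y$ ($z{\left(y,l \right)} = - 9 \left(l + y\right) = - 9 l - 9 y$)
$V{\left(j \right)} = \frac{1}{-4 + j}$
$t = - \frac{86}{17}$ ($t = -5 + \frac{1}{-4 - 13} = -5 + \frac{1}{-17} = -5 - \frac{1}{17} = - \frac{86}{17} \approx -5.0588$)
$x = 594$ ($x = - 11 \left(\left(-9\right) 2 - 36\right) = - 11 \left(-18 - 36\right) = \left(-11\right) \left(-54\right) = 594$)
$\left(t - -112\right) + x = \left(- \frac{86}{17} - -112\right) + 594 = \left(- \frac{86}{17} + 112\right) + 594 = \frac{1818}{17} + 594 = \frac{11916}{17}$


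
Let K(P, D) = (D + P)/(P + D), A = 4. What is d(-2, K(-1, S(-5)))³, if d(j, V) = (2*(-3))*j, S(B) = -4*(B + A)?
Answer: 1728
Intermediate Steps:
S(B) = -16 - 4*B (S(B) = -4*(B + 4) = -4*(4 + B) = -16 - 4*B)
K(P, D) = 1 (K(P, D) = (D + P)/(D + P) = 1)
d(j, V) = -6*j
d(-2, K(-1, S(-5)))³ = (-6*(-2))³ = 12³ = 1728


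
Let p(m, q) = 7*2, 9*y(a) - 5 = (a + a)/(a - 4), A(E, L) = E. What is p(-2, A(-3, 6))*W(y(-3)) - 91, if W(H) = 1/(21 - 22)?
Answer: -105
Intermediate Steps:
y(a) = 5/9 + 2*a/(9*(-4 + a)) (y(a) = 5/9 + ((a + a)/(a - 4))/9 = 5/9 + ((2*a)/(-4 + a))/9 = 5/9 + (2*a/(-4 + a))/9 = 5/9 + 2*a/(9*(-4 + a)))
W(H) = -1 (W(H) = 1/(-1) = -1)
p(m, q) = 14
p(-2, A(-3, 6))*W(y(-3)) - 91 = 14*(-1) - 91 = -14 - 91 = -105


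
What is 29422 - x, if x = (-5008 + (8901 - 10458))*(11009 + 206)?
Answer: 73655897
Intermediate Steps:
x = -73626475 (x = (-5008 - 1557)*11215 = -6565*11215 = -73626475)
29422 - x = 29422 - 1*(-73626475) = 29422 + 73626475 = 73655897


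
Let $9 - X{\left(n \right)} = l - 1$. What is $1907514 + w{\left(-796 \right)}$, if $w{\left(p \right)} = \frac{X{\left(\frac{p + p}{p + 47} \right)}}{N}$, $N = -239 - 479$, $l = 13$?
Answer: $\frac{1369595055}{718} \approx 1.9075 \cdot 10^{6}$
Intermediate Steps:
$N = -718$
$X{\left(n \right)} = -3$ ($X{\left(n \right)} = 9 - \left(13 - 1\right) = 9 - 12 = -3$)
$w{\left(p \right)} = \frac{3}{718}$ ($w{\left(p \right)} = - \frac{3}{-718} = \left(-3\right) \left(- \frac{1}{718}\right) = \frac{3}{718}$)
$1907514 + w{\left(-796 \right)} = 1907514 + \frac{3}{718} = \frac{1369595055}{718}$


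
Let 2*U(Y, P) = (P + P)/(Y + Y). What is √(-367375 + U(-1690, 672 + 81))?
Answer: I*√6208641265/130 ≈ 606.12*I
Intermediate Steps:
U(Y, P) = P/(2*Y) (U(Y, P) = ((P + P)/(Y + Y))/2 = ((2*P)/((2*Y)))/2 = ((2*P)*(1/(2*Y)))/2 = (P/Y)/2 = P/(2*Y))
√(-367375 + U(-1690, 672 + 81)) = √(-367375 + (½)*(672 + 81)/(-1690)) = √(-367375 + (½)*753*(-1/1690)) = √(-367375 - 753/3380) = √(-1241728253/3380) = I*√6208641265/130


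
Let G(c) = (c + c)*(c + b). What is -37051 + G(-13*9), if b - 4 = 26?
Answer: -16693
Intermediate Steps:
b = 30 (b = 4 + 26 = 30)
G(c) = 2*c*(30 + c) (G(c) = (c + c)*(c + 30) = (2*c)*(30 + c) = 2*c*(30 + c))
-37051 + G(-13*9) = -37051 + 2*(-13*9)*(30 - 13*9) = -37051 + 2*(-117)*(30 - 117) = -37051 + 2*(-117)*(-87) = -37051 + 20358 = -16693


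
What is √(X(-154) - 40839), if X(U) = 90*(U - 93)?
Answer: I*√63069 ≈ 251.14*I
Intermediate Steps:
X(U) = -8370 + 90*U (X(U) = 90*(-93 + U) = -8370 + 90*U)
√(X(-154) - 40839) = √((-8370 + 90*(-154)) - 40839) = √((-8370 - 13860) - 40839) = √(-22230 - 40839) = √(-63069) = I*√63069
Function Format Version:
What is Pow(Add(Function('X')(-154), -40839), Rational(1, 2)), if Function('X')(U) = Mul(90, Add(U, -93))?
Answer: Mul(I, Pow(63069, Rational(1, 2))) ≈ Mul(251.14, I)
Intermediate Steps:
Function('X')(U) = Add(-8370, Mul(90, U)) (Function('X')(U) = Mul(90, Add(-93, U)) = Add(-8370, Mul(90, U)))
Pow(Add(Function('X')(-154), -40839), Rational(1, 2)) = Pow(Add(Add(-8370, Mul(90, -154)), -40839), Rational(1, 2)) = Pow(Add(Add(-8370, -13860), -40839), Rational(1, 2)) = Pow(Add(-22230, -40839), Rational(1, 2)) = Pow(-63069, Rational(1, 2)) = Mul(I, Pow(63069, Rational(1, 2)))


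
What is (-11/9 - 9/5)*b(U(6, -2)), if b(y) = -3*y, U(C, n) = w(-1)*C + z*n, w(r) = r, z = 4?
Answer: -1904/15 ≈ -126.93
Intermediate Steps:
U(C, n) = -C + 4*n
(-11/9 - 9/5)*b(U(6, -2)) = (-11/9 - 9/5)*(-3*(-1*6 + 4*(-2))) = (-11*⅑ - 9*⅕)*(-3*(-6 - 8)) = (-11/9 - 9/5)*(-3*(-14)) = -136/45*42 = -1904/15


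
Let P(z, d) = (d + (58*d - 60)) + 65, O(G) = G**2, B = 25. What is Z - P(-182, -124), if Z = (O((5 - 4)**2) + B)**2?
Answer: 7987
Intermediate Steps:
Z = 676 (Z = (((5 - 4)**2)**2 + 25)**2 = ((1**2)**2 + 25)**2 = (1**2 + 25)**2 = (1 + 25)**2 = 26**2 = 676)
P(z, d) = 5 + 59*d (P(z, d) = (d + (-60 + 58*d)) + 65 = (-60 + 59*d) + 65 = 5 + 59*d)
Z - P(-182, -124) = 676 - (5 + 59*(-124)) = 676 - (5 - 7316) = 676 - 1*(-7311) = 676 + 7311 = 7987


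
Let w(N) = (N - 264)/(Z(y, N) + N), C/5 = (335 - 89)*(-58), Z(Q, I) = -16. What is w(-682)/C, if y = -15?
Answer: -473/24897660 ≈ -1.8998e-5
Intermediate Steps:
C = -71340 (C = 5*((335 - 89)*(-58)) = 5*(246*(-58)) = 5*(-14268) = -71340)
w(N) = (-264 + N)/(-16 + N) (w(N) = (N - 264)/(-16 + N) = (-264 + N)/(-16 + N))
w(-682)/C = ((-264 - 682)/(-16 - 682))/(-71340) = (-946/(-698))*(-1/71340) = -1/698*(-946)*(-1/71340) = (473/349)*(-1/71340) = -473/24897660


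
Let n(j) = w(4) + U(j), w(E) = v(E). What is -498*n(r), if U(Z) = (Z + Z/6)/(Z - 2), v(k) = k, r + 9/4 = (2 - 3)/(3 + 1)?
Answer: -20833/9 ≈ -2314.8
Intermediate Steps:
r = -5/2 (r = -9/4 + (2 - 3)/(3 + 1) = -9/4 - 1/4 = -9/4 - 1*¼ = -9/4 - ¼ = -5/2 ≈ -2.5000)
w(E) = E
U(Z) = 7*Z/(6*(-2 + Z)) (U(Z) = (Z + Z*(⅙))/(-2 + Z) = (Z + Z/6)/(-2 + Z) = (7*Z/6)/(-2 + Z) = 7*Z/(6*(-2 + Z)))
n(j) = 4 + 7*j/(6*(-2 + j))
-498*n(r) = -83*(-48 + 31*(-5/2))/(-2 - 5/2) = -83*(-48 - 155/2)/(-9/2) = -83*(-2)*(-251)/(9*2) = -498*251/54 = -20833/9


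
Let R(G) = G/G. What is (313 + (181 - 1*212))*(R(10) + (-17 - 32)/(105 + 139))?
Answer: 27495/122 ≈ 225.37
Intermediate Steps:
R(G) = 1
(313 + (181 - 1*212))*(R(10) + (-17 - 32)/(105 + 139)) = (313 + (181 - 1*212))*(1 + (-17 - 32)/(105 + 139)) = (313 + (181 - 212))*(1 - 49/244) = (313 - 31)*(1 - 49*1/244) = 282*(1 - 49/244) = 282*(195/244) = 27495/122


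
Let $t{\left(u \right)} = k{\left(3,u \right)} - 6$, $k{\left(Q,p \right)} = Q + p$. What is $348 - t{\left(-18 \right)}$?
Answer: $369$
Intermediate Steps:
$t{\left(u \right)} = -3 + u$ ($t{\left(u \right)} = \left(3 + u\right) - 6 = -3 + u$)
$348 - t{\left(-18 \right)} = 348 - \left(-3 - 18\right) = 348 - -21 = 348 + 21 = 369$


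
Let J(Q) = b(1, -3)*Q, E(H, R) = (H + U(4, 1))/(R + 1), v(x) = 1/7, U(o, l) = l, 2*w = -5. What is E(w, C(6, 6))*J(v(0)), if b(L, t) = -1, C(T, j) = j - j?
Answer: 3/14 ≈ 0.21429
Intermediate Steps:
w = -5/2 (w = (1/2)*(-5) = -5/2 ≈ -2.5000)
C(T, j) = 0
v(x) = 1/7
E(H, R) = (1 + H)/(1 + R) (E(H, R) = (H + 1)/(R + 1) = (1 + H)/(1 + R))
J(Q) = -Q
E(w, C(6, 6))*J(v(0)) = ((1 - 5/2)/(1 + 0))*(-1*1/7) = (-3/2/1)*(-1/7) = (1*(-3/2))*(-1/7) = -3/2*(-1/7) = 3/14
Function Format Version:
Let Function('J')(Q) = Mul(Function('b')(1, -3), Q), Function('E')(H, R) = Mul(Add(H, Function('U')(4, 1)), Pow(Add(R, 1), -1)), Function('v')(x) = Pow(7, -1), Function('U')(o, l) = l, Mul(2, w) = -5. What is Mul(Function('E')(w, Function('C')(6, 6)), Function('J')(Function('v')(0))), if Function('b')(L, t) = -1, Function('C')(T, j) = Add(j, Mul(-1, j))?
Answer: Rational(3, 14) ≈ 0.21429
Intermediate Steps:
w = Rational(-5, 2) (w = Mul(Rational(1, 2), -5) = Rational(-5, 2) ≈ -2.5000)
Function('C')(T, j) = 0
Function('v')(x) = Rational(1, 7)
Function('E')(H, R) = Mul(Pow(Add(1, R), -1), Add(1, H)) (Function('E')(H, R) = Mul(Add(H, 1), Pow(Add(R, 1), -1)) = Mul(Add(1, H), Pow(Add(1, R), -1)) = Mul(Pow(Add(1, R), -1), Add(1, H)))
Function('J')(Q) = Mul(-1, Q)
Mul(Function('E')(w, Function('C')(6, 6)), Function('J')(Function('v')(0))) = Mul(Mul(Pow(Add(1, 0), -1), Add(1, Rational(-5, 2))), Mul(-1, Rational(1, 7))) = Mul(Mul(Pow(1, -1), Rational(-3, 2)), Rational(-1, 7)) = Mul(Mul(1, Rational(-3, 2)), Rational(-1, 7)) = Mul(Rational(-3, 2), Rational(-1, 7)) = Rational(3, 14)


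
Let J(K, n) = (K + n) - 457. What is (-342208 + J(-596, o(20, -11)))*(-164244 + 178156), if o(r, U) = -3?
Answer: -4775488768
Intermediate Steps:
J(K, n) = -457 + K + n
(-342208 + J(-596, o(20, -11)))*(-164244 + 178156) = (-342208 + (-457 - 596 - 3))*(-164244 + 178156) = (-342208 - 1056)*13912 = -343264*13912 = -4775488768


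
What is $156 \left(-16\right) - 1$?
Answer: $-2497$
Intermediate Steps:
$156 \left(-16\right) - 1 = -2496 - 1 = -2497$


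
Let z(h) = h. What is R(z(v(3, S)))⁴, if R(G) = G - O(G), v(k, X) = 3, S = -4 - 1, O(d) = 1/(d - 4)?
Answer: 256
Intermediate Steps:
O(d) = 1/(-4 + d)
S = -5
R(G) = G - 1/(-4 + G)
R(z(v(3, S)))⁴ = ((-1 + 3*(-4 + 3))/(-4 + 3))⁴ = ((-1 + 3*(-1))/(-1))⁴ = (-(-1 - 3))⁴ = (-1*(-4))⁴ = 4⁴ = 256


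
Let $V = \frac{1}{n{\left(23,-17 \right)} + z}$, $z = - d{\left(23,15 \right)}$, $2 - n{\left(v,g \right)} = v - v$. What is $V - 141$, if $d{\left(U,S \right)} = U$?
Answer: $- \frac{2962}{21} \approx -141.05$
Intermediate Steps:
$n{\left(v,g \right)} = 2$ ($n{\left(v,g \right)} = 2 - \left(v - v\right) = 2 - 0 = 2 + 0 = 2$)
$z = -23$ ($z = \left(-1\right) 23 = -23$)
$V = - \frac{1}{21}$ ($V = \frac{1}{2 - 23} = \frac{1}{-21} = - \frac{1}{21} \approx -0.047619$)
$V - 141 = - \frac{1}{21} - 141 = - \frac{2962}{21}$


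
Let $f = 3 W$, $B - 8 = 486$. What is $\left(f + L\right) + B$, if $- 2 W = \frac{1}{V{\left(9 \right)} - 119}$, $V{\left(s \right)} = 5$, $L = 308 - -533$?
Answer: $\frac{101461}{76} \approx 1335.0$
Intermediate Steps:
$L = 841$ ($L = 308 + 533 = 841$)
$B = 494$ ($B = 8 + 486 = 494$)
$W = \frac{1}{228}$ ($W = - \frac{1}{2 \left(5 - 119\right)} = - \frac{1}{2 \left(-114\right)} = \left(- \frac{1}{2}\right) \left(- \frac{1}{114}\right) = \frac{1}{228} \approx 0.004386$)
$f = \frac{1}{76}$ ($f = 3 \cdot \frac{1}{228} = \frac{1}{76} \approx 0.013158$)
$\left(f + L\right) + B = \left(\frac{1}{76} + 841\right) + 494 = \frac{63917}{76} + 494 = \frac{101461}{76}$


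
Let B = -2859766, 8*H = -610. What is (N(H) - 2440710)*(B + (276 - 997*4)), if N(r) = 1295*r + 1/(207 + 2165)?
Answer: 4312100276753633/593 ≈ 7.2717e+12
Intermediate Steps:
H = -305/4 (H = (1/8)*(-610) = -305/4 ≈ -76.250)
N(r) = 1/2372 + 1295*r (N(r) = 1295*r + 1/2372 = 1/2372 + 1295*r)
(N(H) - 2440710)*(B + (276 - 997*4)) = ((1/2372 + 1295*(-305/4)) - 2440710)*(-2859766 + (276 - 997*4)) = ((1/2372 - 394975/4) - 2440710)*(-2859766 + (276 - 3988)) = (-117110087/1186 - 2440710)*(-2859766 - 3712) = -3011792147/1186*(-2863478) = 4312100276753633/593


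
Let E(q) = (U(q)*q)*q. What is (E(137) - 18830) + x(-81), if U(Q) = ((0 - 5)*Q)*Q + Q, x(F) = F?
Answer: -1758824363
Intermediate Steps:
U(Q) = Q - 5*Q**2 (U(Q) = (-5*Q)*Q + Q = -5*Q**2 + Q = Q - 5*Q**2)
E(q) = q**3*(1 - 5*q) (E(q) = ((q*(1 - 5*q))*q)*q = (q**2*(1 - 5*q))*q = q**3*(1 - 5*q))
(E(137) - 18830) + x(-81) = (137**3*(1 - 5*137) - 18830) - 81 = (2571353*(1 - 685) - 18830) - 81 = (2571353*(-684) - 18830) - 81 = (-1758805452 - 18830) - 81 = -1758824282 - 81 = -1758824363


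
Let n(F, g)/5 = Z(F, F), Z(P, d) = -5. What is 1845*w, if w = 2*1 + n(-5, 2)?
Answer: -42435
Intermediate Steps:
n(F, g) = -25 (n(F, g) = 5*(-5) = -25)
w = -23 (w = 2*1 - 25 = 2 - 25 = -23)
1845*w = 1845*(-23) = -42435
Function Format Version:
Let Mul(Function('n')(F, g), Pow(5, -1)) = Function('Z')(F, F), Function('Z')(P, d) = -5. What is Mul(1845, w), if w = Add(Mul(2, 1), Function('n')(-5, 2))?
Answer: -42435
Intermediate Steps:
Function('n')(F, g) = -25 (Function('n')(F, g) = Mul(5, -5) = -25)
w = -23 (w = Add(Mul(2, 1), -25) = Add(2, -25) = -23)
Mul(1845, w) = Mul(1845, -23) = -42435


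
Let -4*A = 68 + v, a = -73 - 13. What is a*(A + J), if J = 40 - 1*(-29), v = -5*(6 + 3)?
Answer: -10879/2 ≈ -5439.5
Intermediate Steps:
v = -45 (v = -5*9 = -45)
J = 69 (J = 40 + 29 = 69)
a = -86
A = -23/4 (A = -(68 - 45)/4 = -1/4*23 = -23/4 ≈ -5.7500)
a*(A + J) = -86*(-23/4 + 69) = -86*253/4 = -10879/2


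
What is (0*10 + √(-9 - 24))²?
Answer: -33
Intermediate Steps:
(0*10 + √(-9 - 24))² = (0 + √(-33))² = (0 + I*√33)² = (I*√33)² = -33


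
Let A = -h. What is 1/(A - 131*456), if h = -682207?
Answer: 1/622471 ≈ 1.6065e-6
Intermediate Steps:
A = 682207 (A = -1*(-682207) = 682207)
1/(A - 131*456) = 1/(682207 - 131*456) = 1/(682207 - 59736) = 1/622471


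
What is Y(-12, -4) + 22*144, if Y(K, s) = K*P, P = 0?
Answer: 3168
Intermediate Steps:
Y(K, s) = 0 (Y(K, s) = K*0 = 0)
Y(-12, -4) + 22*144 = 0 + 22*144 = 0 + 3168 = 3168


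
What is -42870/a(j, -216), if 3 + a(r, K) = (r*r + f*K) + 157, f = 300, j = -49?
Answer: 8574/12449 ≈ 0.68873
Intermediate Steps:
a(r, K) = 154 + r² + 300*K (a(r, K) = -3 + ((r*r + 300*K) + 157) = -3 + ((r² + 300*K) + 157) = -3 + (157 + r² + 300*K) = 154 + r² + 300*K)
-42870/a(j, -216) = -42870/(154 + (-49)² + 300*(-216)) = -42870/(154 + 2401 - 64800) = -42870/(-62245) = -42870*(-1/62245) = 8574/12449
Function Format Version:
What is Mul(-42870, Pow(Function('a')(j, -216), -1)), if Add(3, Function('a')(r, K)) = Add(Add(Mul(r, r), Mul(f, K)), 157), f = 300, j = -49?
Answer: Rational(8574, 12449) ≈ 0.68873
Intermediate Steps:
Function('a')(r, K) = Add(154, Pow(r, 2), Mul(300, K)) (Function('a')(r, K) = Add(-3, Add(Add(Mul(r, r), Mul(300, K)), 157)) = Add(-3, Add(Add(Pow(r, 2), Mul(300, K)), 157)) = Add(-3, Add(157, Pow(r, 2), Mul(300, K))) = Add(154, Pow(r, 2), Mul(300, K)))
Mul(-42870, Pow(Function('a')(j, -216), -1)) = Mul(-42870, Pow(Add(154, Pow(-49, 2), Mul(300, -216)), -1)) = Mul(-42870, Pow(Add(154, 2401, -64800), -1)) = Mul(-42870, Pow(-62245, -1)) = Mul(-42870, Rational(-1, 62245)) = Rational(8574, 12449)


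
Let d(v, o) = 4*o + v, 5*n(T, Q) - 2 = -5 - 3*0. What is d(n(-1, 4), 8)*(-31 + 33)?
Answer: 314/5 ≈ 62.800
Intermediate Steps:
n(T, Q) = -⅗ (n(T, Q) = ⅖ + (-5 - 3*0)/5 = ⅖ + (-5 + 0)/5 = ⅖ + (⅕)*(-5) = ⅖ - 1 = -⅗)
d(v, o) = v + 4*o
d(n(-1, 4), 8)*(-31 + 33) = (-⅗ + 4*8)*(-31 + 33) = (-⅗ + 32)*2 = (157/5)*2 = 314/5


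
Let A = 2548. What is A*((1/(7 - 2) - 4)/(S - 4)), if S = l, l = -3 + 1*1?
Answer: 24206/15 ≈ 1613.7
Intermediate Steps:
l = -2 (l = -3 + 1 = -2)
S = -2
A*((1/(7 - 2) - 4)/(S - 4)) = 2548*((1/(7 - 2) - 4)/(-2 - 4)) = 2548*((1/5 - 4)/(-6)) = 2548*((⅕ - 4)*(-⅙)) = 2548*(-19/5*(-⅙)) = 2548*(19/30) = 24206/15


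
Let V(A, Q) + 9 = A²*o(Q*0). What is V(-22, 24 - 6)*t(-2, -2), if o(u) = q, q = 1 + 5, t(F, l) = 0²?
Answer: 0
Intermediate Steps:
t(F, l) = 0
q = 6
o(u) = 6
V(A, Q) = -9 + 6*A² (V(A, Q) = -9 + A²*6 = -9 + 6*A²)
V(-22, 24 - 6)*t(-2, -2) = (-9 + 6*(-22)²)*0 = (-9 + 6*484)*0 = (-9 + 2904)*0 = 2895*0 = 0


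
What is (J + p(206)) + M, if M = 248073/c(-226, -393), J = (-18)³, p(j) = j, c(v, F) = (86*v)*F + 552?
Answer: -14325401109/2546300 ≈ -5626.0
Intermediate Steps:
c(v, F) = 552 + 86*F*v (c(v, F) = 86*F*v + 552 = 552 + 86*F*v)
J = -5832
M = 82691/2546300 (M = 248073/(552 + 86*(-393)*(-226)) = 248073/(552 + 7638348) = 248073/7638900 = 248073*(1/7638900) = 82691/2546300 ≈ 0.032475)
(J + p(206)) + M = (-5832 + 206) + 82691/2546300 = -5626 + 82691/2546300 = -14325401109/2546300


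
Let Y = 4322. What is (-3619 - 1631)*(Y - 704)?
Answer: -18994500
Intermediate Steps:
(-3619 - 1631)*(Y - 704) = (-3619 - 1631)*(4322 - 704) = -5250*3618 = -18994500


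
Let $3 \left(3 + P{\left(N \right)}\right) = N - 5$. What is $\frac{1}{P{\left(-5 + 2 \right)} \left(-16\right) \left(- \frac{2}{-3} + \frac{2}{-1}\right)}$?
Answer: $- \frac{9}{1088} \approx -0.0082721$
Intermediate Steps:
$P{\left(N \right)} = - \frac{14}{3} + \frac{N}{3}$ ($P{\left(N \right)} = -3 + \frac{N - 5}{3} = -3 + \frac{-5 + N}{3} = -3 + \left(- \frac{5}{3} + \frac{N}{3}\right) = - \frac{14}{3} + \frac{N}{3}$)
$\frac{1}{P{\left(-5 + 2 \right)} \left(-16\right) \left(- \frac{2}{-3} + \frac{2}{-1}\right)} = \frac{1}{\left(- \frac{14}{3} + \frac{-5 + 2}{3}\right) \left(-16\right) \left(- \frac{2}{-3} + \frac{2}{-1}\right)} = \frac{1}{\left(- \frac{14}{3} + \frac{1}{3} \left(-3\right)\right) \left(-16\right) \left(\left(-2\right) \left(- \frac{1}{3}\right) + 2 \left(-1\right)\right)} = \frac{1}{\left(- \frac{14}{3} - 1\right) \left(-16\right) \left(\frac{2}{3} - 2\right)} = \frac{1}{\left(- \frac{17}{3}\right) \left(-16\right) \left(- \frac{4}{3}\right)} = \frac{1}{\frac{272}{3} \left(- \frac{4}{3}\right)} = \frac{1}{- \frac{1088}{9}} = - \frac{9}{1088}$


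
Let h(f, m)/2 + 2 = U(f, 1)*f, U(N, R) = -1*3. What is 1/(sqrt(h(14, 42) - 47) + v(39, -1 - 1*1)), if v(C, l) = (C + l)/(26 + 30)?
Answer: 2072/424729 - 9408*I*sqrt(15)/424729 ≈ 0.0048784 - 0.085789*I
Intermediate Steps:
U(N, R) = -3
v(C, l) = C/56 + l/56 (v(C, l) = (C + l)/56 = (C + l)*(1/56) = C/56 + l/56)
h(f, m) = -4 - 6*f (h(f, m) = -4 + 2*(-3*f) = -4 - 6*f)
1/(sqrt(h(14, 42) - 47) + v(39, -1 - 1*1)) = 1/(sqrt((-4 - 6*14) - 47) + ((1/56)*39 + (-1 - 1*1)/56)) = 1/(sqrt((-4 - 84) - 47) + (39/56 + (-1 - 1)/56)) = 1/(sqrt(-88 - 47) + (39/56 + (1/56)*(-2))) = 1/(sqrt(-135) + (39/56 - 1/28)) = 1/(3*I*sqrt(15) + 37/56) = 1/(37/56 + 3*I*sqrt(15))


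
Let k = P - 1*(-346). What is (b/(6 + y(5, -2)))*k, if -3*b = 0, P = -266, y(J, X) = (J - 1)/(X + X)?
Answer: 0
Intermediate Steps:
y(J, X) = (-1 + J)/(2*X) (y(J, X) = (-1 + J)/((2*X)) = (-1 + J)*(1/(2*X)) = (-1 + J)/(2*X))
b = 0 (b = -⅓*0 = 0)
k = 80 (k = -266 - 1*(-346) = -266 + 346 = 80)
(b/(6 + y(5, -2)))*k = (0/(6 + (½)*(-1 + 5)/(-2)))*80 = (0/(6 + (½)*(-½)*4))*80 = (0/(6 - 1))*80 = (0/5)*80 = ((⅕)*0)*80 = 0*80 = 0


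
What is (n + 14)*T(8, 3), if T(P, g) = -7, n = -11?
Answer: -21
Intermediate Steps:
(n + 14)*T(8, 3) = (-11 + 14)*(-7) = 3*(-7) = -21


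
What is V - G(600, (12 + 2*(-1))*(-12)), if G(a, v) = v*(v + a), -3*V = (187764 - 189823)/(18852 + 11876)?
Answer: 5309800459/92184 ≈ 57600.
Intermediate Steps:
V = 2059/92184 (V = -(187764 - 189823)/(3*(18852 + 11876)) = -(-2059)/(3*30728) = -1/3*(-2059/30728) = 2059/92184 ≈ 0.022336)
G(a, v) = v*(a + v)
V - G(600, (12 + 2*(-1))*(-12)) = 2059/92184 - (12 + 2*(-1))*(-12)*(600 + (12 + 2*(-1))*(-12)) = 2059/92184 - (12 - 2)*(-12)*(600 + (12 - 2)*(-12)) = 2059/92184 - 10*(-12)*(600 + 10*(-12)) = 2059/92184 - (-120)*(600 - 120) = 2059/92184 - (-120)*480 = 2059/92184 - 1*(-57600) = 2059/92184 + 57600 = 5309800459/92184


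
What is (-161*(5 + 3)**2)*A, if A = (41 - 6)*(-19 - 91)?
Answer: 39670400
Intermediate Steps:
A = -3850 (A = 35*(-110) = -3850)
(-161*(5 + 3)**2)*A = -161*(5 + 3)**2*(-3850) = -161*8**2*(-3850) = -161*64*(-3850) = -10304*(-3850) = 39670400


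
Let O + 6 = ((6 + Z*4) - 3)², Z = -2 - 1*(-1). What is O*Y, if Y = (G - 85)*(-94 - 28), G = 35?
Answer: -30500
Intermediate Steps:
Z = -1 (Z = -2 + 1 = -1)
Y = 6100 (Y = (35 - 85)*(-94 - 28) = -50*(-122) = 6100)
O = -5 (O = -6 + ((6 - 1*4) - 3)² = -6 + ((6 - 4) - 3)² = -6 + (2 - 3)² = -6 + (-1)² = -6 + 1 = -5)
O*Y = -5*6100 = -30500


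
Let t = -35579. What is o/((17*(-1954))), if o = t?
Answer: 35579/33218 ≈ 1.0711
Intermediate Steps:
o = -35579
o/((17*(-1954))) = -35579/(17*(-1954)) = -35579/(-33218) = -35579*(-1/33218) = 35579/33218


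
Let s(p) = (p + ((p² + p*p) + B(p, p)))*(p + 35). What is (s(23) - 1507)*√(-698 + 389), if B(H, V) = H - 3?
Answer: 62351*I*√309 ≈ 1.096e+6*I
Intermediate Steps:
B(H, V) = -3 + H
s(p) = (35 + p)*(-3 + 2*p + 2*p²) (s(p) = (p + ((p² + p*p) + (-3 + p)))*(p + 35) = (p + ((p² + p²) + (-3 + p)))*(35 + p) = (p + (2*p² + (-3 + p)))*(35 + p) = (p + (-3 + p + 2*p²))*(35 + p) = (-3 + 2*p + 2*p²)*(35 + p) = (35 + p)*(-3 + 2*p + 2*p²))
(s(23) - 1507)*√(-698 + 389) = ((-105 + 2*23³ + 67*23 + 72*23²) - 1507)*√(-698 + 389) = ((-105 + 2*12167 + 1541 + 72*529) - 1507)*√(-309) = ((-105 + 24334 + 1541 + 38088) - 1507)*(I*√309) = (63858 - 1507)*(I*√309) = 62351*(I*√309) = 62351*I*√309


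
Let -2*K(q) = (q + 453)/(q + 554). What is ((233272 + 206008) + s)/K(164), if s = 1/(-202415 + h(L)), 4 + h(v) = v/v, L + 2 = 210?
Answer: -63843252550002/62445953 ≈ -1.0224e+6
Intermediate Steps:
L = 208 (L = -2 + 210 = 208)
h(v) = -3 (h(v) = -4 + v/v = -4 + 1 = -3)
s = -1/202418 (s = 1/(-202415 - 3) = 1/(-202418) = -1/202418 ≈ -4.9403e-6)
K(q) = -(453 + q)/(2*(554 + q)) (K(q) = -(q + 453)/(2*(q + 554)) = -(453 + q)/(2*(554 + q)))
((233272 + 206008) + s)/K(164) = ((233272 + 206008) - 1/202418)/(((-453 - 1*164)/(2*(554 + 164)))) = (439280 - 1/202418)/(((½)*(-453 - 164)/718)) = 88918179039/(202418*(((½)*(1/718)*(-617)))) = 88918179039/(202418*(-617/1436)) = (88918179039/202418)*(-1436/617) = -63843252550002/62445953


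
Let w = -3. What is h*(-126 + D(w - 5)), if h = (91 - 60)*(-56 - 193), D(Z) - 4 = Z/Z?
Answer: 933999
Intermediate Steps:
D(Z) = 5 (D(Z) = 4 + Z/Z = 4 + 1 = 5)
h = -7719 (h = 31*(-249) = -7719)
h*(-126 + D(w - 5)) = -7719*(-126 + 5) = -7719*(-121) = 933999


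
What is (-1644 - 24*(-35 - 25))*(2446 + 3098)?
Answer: -1130976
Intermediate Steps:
(-1644 - 24*(-35 - 25))*(2446 + 3098) = (-1644 - 24*(-60))*5544 = (-1644 + 1440)*5544 = -204*5544 = -1130976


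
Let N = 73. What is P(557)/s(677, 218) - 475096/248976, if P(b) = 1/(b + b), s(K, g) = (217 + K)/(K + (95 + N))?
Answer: -9853027567/5165816292 ≈ -1.9074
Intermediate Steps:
s(K, g) = (217 + K)/(168 + K) (s(K, g) = (217 + K)/(K + (95 + 73)) = (217 + K)/(K + 168) = (217 + K)/(168 + K))
P(b) = 1/(2*b)
P(557)/s(677, 218) - 475096/248976 = ((½)/557)/(((217 + 677)/(168 + 677))) - 475096/248976 = ((½)*(1/557))/((894/845)) - 475096*1/248976 = 1/(1114*(((1/845)*894))) - 59387/31122 = 1/(1114*(894/845)) - 59387/31122 = (1/1114)*(845/894) - 59387/31122 = 845/995916 - 59387/31122 = -9853027567/5165816292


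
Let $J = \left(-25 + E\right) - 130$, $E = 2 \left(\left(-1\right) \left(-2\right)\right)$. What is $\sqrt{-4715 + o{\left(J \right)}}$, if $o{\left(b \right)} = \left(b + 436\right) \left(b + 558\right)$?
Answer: $4 \sqrt{6955} \approx 333.59$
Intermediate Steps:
$E = 4$ ($E = 2 \cdot 2 = 4$)
$J = -151$ ($J = \left(-25 + 4\right) - 130 = -21 - 130 = -151$)
$o{\left(b \right)} = \left(436 + b\right) \left(558 + b\right)$
$\sqrt{-4715 + o{\left(J \right)}} = \sqrt{-4715 + \left(243288 + \left(-151\right)^{2} + 994 \left(-151\right)\right)} = \sqrt{-4715 + \left(243288 + 22801 - 150094\right)} = \sqrt{-4715 + 115995} = \sqrt{111280} = 4 \sqrt{6955}$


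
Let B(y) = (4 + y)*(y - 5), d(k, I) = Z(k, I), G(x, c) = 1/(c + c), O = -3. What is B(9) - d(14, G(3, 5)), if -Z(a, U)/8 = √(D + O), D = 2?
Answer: 52 + 8*I ≈ 52.0 + 8.0*I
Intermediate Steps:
G(x, c) = 1/(2*c)
Z(a, U) = -8*I (Z(a, U) = -8*√(2 - 3) = -8*I)
d(k, I) = -8*I
B(y) = (-5 + y)*(4 + y) (B(y) = (4 + y)*(-5 + y) = (-5 + y)*(4 + y))
B(9) - d(14, G(3, 5)) = (-20 + 9² - 1*9) - (-8)*I = (-20 + 81 - 9) + 8*I = 52 + 8*I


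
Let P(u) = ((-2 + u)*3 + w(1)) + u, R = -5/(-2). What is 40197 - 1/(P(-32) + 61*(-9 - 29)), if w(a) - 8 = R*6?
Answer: 97638514/2429 ≈ 40197.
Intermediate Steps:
R = 5/2 (R = -5*(-1/2) = 5/2 ≈ 2.5000)
w(a) = 23 (w(a) = 8 + (5/2)*6 = 8 + 15 = 23)
P(u) = 17 + 4*u (P(u) = ((-2 + u)*3 + 23) + u = ((-6 + 3*u) + 23) + u = (17 + 3*u) + u = 17 + 4*u)
40197 - 1/(P(-32) + 61*(-9 - 29)) = 40197 - 1/((17 + 4*(-32)) + 61*(-9 - 29)) = 40197 - 1/((17 - 128) + 61*(-38)) = 40197 - 1/(-111 - 2318) = 40197 - 1/(-2429) = 40197 - 1*(-1/2429) = 40197 + 1/2429 = 97638514/2429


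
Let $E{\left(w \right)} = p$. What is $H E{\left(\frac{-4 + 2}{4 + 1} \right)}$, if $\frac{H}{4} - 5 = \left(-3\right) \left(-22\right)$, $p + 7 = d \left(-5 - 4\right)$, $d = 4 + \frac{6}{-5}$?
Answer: $- \frac{45724}{5} \approx -9144.8$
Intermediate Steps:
$d = \frac{14}{5}$ ($d = 4 + 6 \left(- \frac{1}{5}\right) = 4 - \frac{6}{5} = \frac{14}{5} \approx 2.8$)
$p = - \frac{161}{5}$ ($p = -7 + \frac{14 \left(-5 - 4\right)}{5} = -7 + \frac{14}{5} \left(-9\right) = -7 - \frac{126}{5} = - \frac{161}{5} \approx -32.2$)
$E{\left(w \right)} = - \frac{161}{5}$
$H = 284$ ($H = 20 + 4 \left(\left(-3\right) \left(-22\right)\right) = 20 + 4 \cdot 66 = 20 + 264 = 284$)
$H E{\left(\frac{-4 + 2}{4 + 1} \right)} = 284 \left(- \frac{161}{5}\right) = - \frac{45724}{5}$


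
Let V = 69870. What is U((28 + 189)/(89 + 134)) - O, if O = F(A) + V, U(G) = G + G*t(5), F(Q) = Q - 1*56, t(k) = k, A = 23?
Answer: -15572349/223 ≈ -69831.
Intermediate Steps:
F(Q) = -56 + Q (F(Q) = Q - 56 = -56 + Q)
U(G) = 6*G (U(G) = G + G*5 = G + 5*G = 6*G)
O = 69837 (O = (-56 + 23) + 69870 = -33 + 69870 = 69837)
U((28 + 189)/(89 + 134)) - O = 6*((28 + 189)/(89 + 134)) - 1*69837 = 6*(217/223) - 69837 = 1302/223 - 69837 = -15572349/223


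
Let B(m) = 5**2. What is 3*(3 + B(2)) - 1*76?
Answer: 8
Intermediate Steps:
B(m) = 25
3*(3 + B(2)) - 1*76 = 3*(3 + 25) - 1*76 = 3*28 - 76 = 84 - 76 = 8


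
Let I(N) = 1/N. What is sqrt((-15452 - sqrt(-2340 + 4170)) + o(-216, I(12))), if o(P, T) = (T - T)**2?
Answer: sqrt(-15452 - sqrt(1830)) ≈ 124.48*I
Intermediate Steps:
o(P, T) = 0 (o(P, T) = 0**2 = 0)
sqrt((-15452 - sqrt(-2340 + 4170)) + o(-216, I(12))) = sqrt((-15452 - sqrt(-2340 + 4170)) + 0) = sqrt((-15452 - sqrt(1830)) + 0) = sqrt(-15452 - sqrt(1830))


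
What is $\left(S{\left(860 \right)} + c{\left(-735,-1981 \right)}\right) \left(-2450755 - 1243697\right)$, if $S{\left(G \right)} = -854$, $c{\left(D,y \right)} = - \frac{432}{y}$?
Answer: $\frac{6248581834584}{1981} \approx 3.1543 \cdot 10^{9}$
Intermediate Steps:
$\left(S{\left(860 \right)} + c{\left(-735,-1981 \right)}\right) \left(-2450755 - 1243697\right) = \left(-854 - \frac{432}{-1981}\right) \left(-2450755 - 1243697\right) = \left(-854 - - \frac{432}{1981}\right) \left(-3694452\right) = \left(-854 + \frac{432}{1981}\right) \left(-3694452\right) = \left(- \frac{1691342}{1981}\right) \left(-3694452\right) = \frac{6248581834584}{1981}$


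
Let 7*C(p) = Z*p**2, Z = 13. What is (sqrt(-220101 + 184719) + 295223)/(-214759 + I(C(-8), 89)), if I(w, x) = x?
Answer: -295223/214670 - I*sqrt(35382)/214670 ≈ -1.3752 - 0.00087623*I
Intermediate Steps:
C(p) = 13*p**2/7 (C(p) = (13*p**2)/7 = 13*p**2/7)
(sqrt(-220101 + 184719) + 295223)/(-214759 + I(C(-8), 89)) = (sqrt(-220101 + 184719) + 295223)/(-214759 + 89) = (sqrt(-35382) + 295223)/(-214670) = (I*sqrt(35382) + 295223)*(-1/214670) = (295223 + I*sqrt(35382))*(-1/214670) = -295223/214670 - I*sqrt(35382)/214670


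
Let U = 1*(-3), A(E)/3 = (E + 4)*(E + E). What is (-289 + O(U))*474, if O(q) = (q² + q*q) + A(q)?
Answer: -136986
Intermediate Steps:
A(E) = 6*E*(4 + E) (A(E) = 3*((E + 4)*(E + E)) = 3*((4 + E)*(2*E)) = 3*(2*E*(4 + E)) = 6*E*(4 + E))
U = -3
O(q) = 2*q² + 6*q*(4 + q) (O(q) = (q² + q*q) + 6*q*(4 + q) = (q² + q²) + 6*q*(4 + q) = 2*q² + 6*q*(4 + q))
(-289 + O(U))*474 = (-289 + 8*(-3)*(3 - 3))*474 = (-289 + 8*(-3)*0)*474 = (-289 + 0)*474 = -289*474 = -136986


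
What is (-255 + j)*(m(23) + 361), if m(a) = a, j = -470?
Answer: -278400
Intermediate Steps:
(-255 + j)*(m(23) + 361) = (-255 - 470)*(23 + 361) = -725*384 = -278400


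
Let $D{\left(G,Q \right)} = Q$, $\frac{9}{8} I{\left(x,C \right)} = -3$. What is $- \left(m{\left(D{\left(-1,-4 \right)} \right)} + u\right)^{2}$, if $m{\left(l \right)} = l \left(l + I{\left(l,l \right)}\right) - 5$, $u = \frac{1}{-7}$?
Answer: $- \frac{204304}{441} \approx -463.27$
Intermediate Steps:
$I{\left(x,C \right)} = - \frac{8}{3}$ ($I{\left(x,C \right)} = \frac{8}{9} \left(-3\right) = - \frac{8}{3}$)
$u = - \frac{1}{7} \approx -0.14286$
$m{\left(l \right)} = -5 + l \left(- \frac{8}{3} + l\right)$ ($m{\left(l \right)} = l \left(l - \frac{8}{3}\right) - 5 = l \left(- \frac{8}{3} + l\right) - 5 = -5 + l \left(- \frac{8}{3} + l\right)$)
$- \left(m{\left(D{\left(-1,-4 \right)} \right)} + u\right)^{2} = - \left(\left(-5 + \left(-4\right)^{2} - - \frac{32}{3}\right) - \frac{1}{7}\right)^{2} = - \left(\left(-5 + 16 + \frac{32}{3}\right) - \frac{1}{7}\right)^{2} = - \left(\frac{65}{3} - \frac{1}{7}\right)^{2} = - \left(\frac{452}{21}\right)^{2} = \left(-1\right) \frac{204304}{441} = - \frac{204304}{441}$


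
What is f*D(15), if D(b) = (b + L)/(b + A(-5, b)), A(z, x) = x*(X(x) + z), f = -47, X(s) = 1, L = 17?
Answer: 1504/45 ≈ 33.422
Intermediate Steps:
A(z, x) = x*(1 + z)
D(b) = -(17 + b)/(3*b) (D(b) = (b + 17)/(b + b*(1 - 5)) = (17 + b)/(b + b*(-4)) = (17 + b)/(b - 4*b) = (17 + b)/((-3*b)) = (17 + b)*(-1/(3*b)) = -(17 + b)/(3*b))
f*D(15) = -47*(-17 - 1*15)/(3*15) = -47*(-17 - 15)/(3*15) = -47*(-32)/(3*15) = -47*(-32/45) = 1504/45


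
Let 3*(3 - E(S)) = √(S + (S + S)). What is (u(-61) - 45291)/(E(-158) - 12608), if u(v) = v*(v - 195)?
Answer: 1122160125/476658233 - 29675*I*√474/476658233 ≈ 2.3542 - 0.0013554*I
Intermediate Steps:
E(S) = 3 - √3*√S/3 (E(S) = 3 - √(S + (S + S))/3 = 3 - √(S + 2*S)/3 = 3 - √3*√S/3)
u(v) = v*(-195 + v)
(u(-61) - 45291)/(E(-158) - 12608) = (-61*(-195 - 61) - 45291)/((3 - √3*√(-158)/3) - 12608) = (-61*(-256) - 45291)/((3 - √3*I*√158/3) - 12608) = (15616 - 45291)/((3 - I*√474/3) - 12608) = -29675/(-12605 - I*√474/3)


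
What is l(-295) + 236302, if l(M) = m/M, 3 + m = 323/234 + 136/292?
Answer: 1190770695091/5039190 ≈ 2.3630e+5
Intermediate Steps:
m = -19711/17082 (m = -3 + (323/234 + 136/292) = -3 + (323*(1/234) + 136*(1/292)) = -3 + (323/234 + 34/73) = -3 + 31535/17082 = -19711/17082 ≈ -1.1539)
l(M) = -19711/(17082*M)
l(-295) + 236302 = -19711/17082/(-295) + 236302 = -19711/17082*(-1/295) + 236302 = 19711/5039190 + 236302 = 1190770695091/5039190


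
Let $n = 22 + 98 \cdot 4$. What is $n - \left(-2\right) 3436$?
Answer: $7286$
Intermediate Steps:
$n = 414$ ($n = 22 + 392 = 414$)
$n - \left(-2\right) 3436 = 414 - \left(-2\right) 3436 = 414 - -6872 = 414 + 6872 = 7286$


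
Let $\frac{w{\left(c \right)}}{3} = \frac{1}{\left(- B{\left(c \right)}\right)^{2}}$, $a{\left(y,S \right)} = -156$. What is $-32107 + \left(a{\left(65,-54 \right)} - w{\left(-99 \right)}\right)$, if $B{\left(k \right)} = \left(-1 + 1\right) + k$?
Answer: $- \frac{105403222}{3267} \approx -32263.0$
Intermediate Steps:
$B{\left(k \right)} = k$ ($B{\left(k \right)} = 0 + k = k$)
$w{\left(c \right)} = \frac{3}{c^{2}}$ ($w{\left(c \right)} = \frac{3}{\left(- c\right)^{2}} = \frac{3}{c^{2}}$)
$-32107 + \left(a{\left(65,-54 \right)} - w{\left(-99 \right)}\right) = -32107 - \left(156 + \frac{3}{9801}\right) = -32107 - \left(156 + 3 \cdot \frac{1}{9801}\right) = -32107 - \frac{509653}{3267} = - \frac{105403222}{3267}$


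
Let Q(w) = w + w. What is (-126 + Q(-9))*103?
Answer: -14832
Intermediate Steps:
Q(w) = 2*w
(-126 + Q(-9))*103 = (-126 + 2*(-9))*103 = (-126 - 18)*103 = -144*103 = -14832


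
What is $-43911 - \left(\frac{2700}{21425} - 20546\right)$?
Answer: $- \frac{20023913}{857} \approx -23365.0$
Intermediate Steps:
$-43911 - \left(\frac{2700}{21425} - 20546\right) = -43911 - \left(2700 \cdot \frac{1}{21425} - 20546\right) = -43911 - \left(\frac{108}{857} - 20546\right) = -43911 - - \frac{17607814}{857} = -43911 + \frac{17607814}{857} = - \frac{20023913}{857}$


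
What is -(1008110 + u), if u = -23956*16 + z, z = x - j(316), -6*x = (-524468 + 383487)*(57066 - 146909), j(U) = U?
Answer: 12662408995/6 ≈ 2.1104e+9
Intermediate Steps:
x = -12666155983/6 (x = -(-524468 + 383487)*(57066 - 146909)/6 = -(-140981)*(-89843)/6 = -1/6*12666155983 = -12666155983/6 ≈ -2.1110e+9)
z = -12666157879/6 (z = -12666155983/6 - 1*316 = -12666155983/6 - 316 = -12666157879/6 ≈ -2.1110e+9)
u = -12668457655/6 (u = -23956*16 - 12666157879/6 = -383296 - 12666157879/6 = -12668457655/6 ≈ -2.1114e+9)
-(1008110 + u) = -(1008110 - 12668457655/6) = -1*(-12662408995/6) = 12662408995/6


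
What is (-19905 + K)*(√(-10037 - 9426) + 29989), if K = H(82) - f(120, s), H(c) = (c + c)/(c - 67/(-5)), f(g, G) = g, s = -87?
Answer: -286428087845/477 - 9551105*I*√19463/477 ≈ -6.0048e+8 - 2.7934e+6*I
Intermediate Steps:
H(c) = 2*c/(67/5 + c) (H(c) = (2*c)/(c - 67*(-⅕)) = (2*c)/(c + 67/5) = (2*c)/(67/5 + c) = 2*c/(67/5 + c))
K = -56420/477 (K = 10*82/(67 + 5*82) - 1*120 = 10*82/(67 + 410) - 120 = 10*82/477 - 120 = 10*82*(1/477) - 120 = 820/477 - 120 = -56420/477 ≈ -118.28)
(-19905 + K)*(√(-10037 - 9426) + 29989) = (-19905 - 56420/477)*(√(-10037 - 9426) + 29989) = -9551105*(√(-19463) + 29989)/477 = -9551105*(I*√19463 + 29989)/477 = -9551105*(29989 + I*√19463)/477 = -286428087845/477 - 9551105*I*√19463/477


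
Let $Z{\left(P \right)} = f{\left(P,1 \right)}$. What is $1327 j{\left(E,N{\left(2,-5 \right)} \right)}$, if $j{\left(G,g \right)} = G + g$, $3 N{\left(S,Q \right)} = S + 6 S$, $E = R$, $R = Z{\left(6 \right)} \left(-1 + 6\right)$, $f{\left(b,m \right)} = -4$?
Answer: $- \frac{61042}{3} \approx -20347.0$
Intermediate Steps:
$Z{\left(P \right)} = -4$
$R = -20$ ($R = - 4 \left(-1 + 6\right) = \left(-4\right) 5 = -20$)
$E = -20$
$N{\left(S,Q \right)} = \frac{7 S}{3}$ ($N{\left(S,Q \right)} = \frac{S + 6 S}{3} = \frac{7 S}{3}$)
$1327 j{\left(E,N{\left(2,-5 \right)} \right)} = 1327 \left(-20 + \frac{7}{3} \cdot 2\right) = 1327 \left(-20 + \frac{14}{3}\right) = 1327 \left(- \frac{46}{3}\right) = - \frac{61042}{3}$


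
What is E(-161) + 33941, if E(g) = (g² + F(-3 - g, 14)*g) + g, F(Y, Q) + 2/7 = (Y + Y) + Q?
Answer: 6617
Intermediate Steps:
F(Y, Q) = -2/7 + Q + 2*Y (F(Y, Q) = -2/7 + ((Y + Y) + Q) = -2/7 + (2*Y + Q) = -2/7 + (Q + 2*Y) = -2/7 + Q + 2*Y)
E(g) = g + g² + g*(54/7 - 2*g) (E(g) = (g² + (-2/7 + 14 + 2*(-3 - g))*g) + g = (g² + (-2/7 + 14 + (-6 - 2*g))*g) + g = (g² + (54/7 - 2*g)*g) + g = (g² + g*(54/7 - 2*g)) + g = g + g² + g*(54/7 - 2*g))
E(-161) + 33941 = (⅐)*(-161)*(61 - 7*(-161)) + 33941 = (⅐)*(-161)*(61 + 1127) + 33941 = (⅐)*(-161)*1188 + 33941 = -27324 + 33941 = 6617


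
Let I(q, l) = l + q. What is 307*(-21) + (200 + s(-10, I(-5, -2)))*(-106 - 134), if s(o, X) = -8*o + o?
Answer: -71247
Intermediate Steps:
s(o, X) = -7*o
307*(-21) + (200 + s(-10, I(-5, -2)))*(-106 - 134) = 307*(-21) + (200 - 7*(-10))*(-106 - 134) = -6447 + (200 + 70)*(-240) = -6447 + 270*(-240) = -6447 - 64800 = -71247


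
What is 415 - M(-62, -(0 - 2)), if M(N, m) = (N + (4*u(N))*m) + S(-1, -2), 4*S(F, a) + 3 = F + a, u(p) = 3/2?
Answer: 933/2 ≈ 466.50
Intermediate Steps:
u(p) = 3/2 (u(p) = 3*(1/2) = 3/2)
S(F, a) = -3/4 + F/4 + a/4 (S(F, a) = -3/4 + (F + a)/4 = -3/4 + (F/4 + a/4) = -3/4 + F/4 + a/4)
M(N, m) = -3/2 + N + 6*m (M(N, m) = (N + (4*(3/2))*m) + (-3/4 + (1/4)*(-1) + (1/4)*(-2)) = (N + 6*m) + (-3/4 - 1/4 - 1/2) = (N + 6*m) - 3/2 = -3/2 + N + 6*m)
415 - M(-62, -(0 - 2)) = 415 - (-3/2 - 62 + 6*(-(0 - 2))) = 415 - (-3/2 - 62 + 6*(-1*(-2))) = 415 - (-3/2 - 62 + 6*2) = 415 - (-3/2 - 62 + 12) = 415 - 1*(-103/2) = 415 + 103/2 = 933/2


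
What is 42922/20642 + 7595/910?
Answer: 2797643/268346 ≈ 10.426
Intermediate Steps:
42922/20642 + 7595/910 = 42922*(1/20642) + 7595*(1/910) = 21461/10321 + 217/26 = 2797643/268346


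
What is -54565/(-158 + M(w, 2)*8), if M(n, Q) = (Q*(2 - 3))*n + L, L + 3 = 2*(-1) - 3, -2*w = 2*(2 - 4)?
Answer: 54565/254 ≈ 214.82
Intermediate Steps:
w = 2 (w = -(2 - 4) = -(-2) = -1/2*(-4) = 2)
L = -8 (L = -3 + (2*(-1) - 3) = -3 + (-2 - 3) = -3 - 5 = -8)
M(n, Q) = -8 - Q*n (M(n, Q) = (Q*(2 - 3))*n - 8 = (Q*(-1))*n - 8 = (-Q)*n - 8 = -Q*n - 8 = -8 - Q*n)
-54565/(-158 + M(w, 2)*8) = -54565/(-158 + (-8 - 1*2*2)*8) = -54565/(-158 + (-8 - 4)*8) = -54565/(-158 - 12*8) = -54565/(-158 - 96) = -54565/(-254) = -54565*(-1/254) = 54565/254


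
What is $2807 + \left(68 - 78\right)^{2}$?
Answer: $2907$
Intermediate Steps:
$2807 + \left(68 - 78\right)^{2} = 2807 + \left(-10\right)^{2} = 2807 + 100 = 2907$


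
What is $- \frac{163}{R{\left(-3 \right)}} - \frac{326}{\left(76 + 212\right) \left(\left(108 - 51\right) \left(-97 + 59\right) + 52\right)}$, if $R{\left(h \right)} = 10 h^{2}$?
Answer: $- \frac{2755841}{1522080} \approx -1.8106$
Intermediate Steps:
$- \frac{163}{R{\left(-3 \right)}} - \frac{326}{\left(76 + 212\right) \left(\left(108 - 51\right) \left(-97 + 59\right) + 52\right)} = - \frac{163}{10 \left(-3\right)^{2}} - \frac{326}{\left(76 + 212\right) \left(\left(108 - 51\right) \left(-97 + 59\right) + 52\right)} = - \frac{163}{10 \cdot 9} - \frac{326}{288 \left(57 \left(-38\right) + 52\right)} = - \frac{163}{90} - \frac{326}{288 \left(-2166 + 52\right)} = \left(-163\right) \frac{1}{90} - \frac{326}{288 \left(-2114\right)} = - \frac{163}{90} - \frac{326}{-608832} = - \frac{163}{90} - - \frac{163}{304416} = - \frac{163}{90} + \frac{163}{304416} = - \frac{2755841}{1522080}$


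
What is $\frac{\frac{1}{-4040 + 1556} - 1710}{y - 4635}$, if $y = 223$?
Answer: $\frac{4247641}{10959408} \approx 0.38758$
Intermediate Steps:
$\frac{\frac{1}{-4040 + 1556} - 1710}{y - 4635} = \frac{\frac{1}{-4040 + 1556} - 1710}{223 - 4635} = \frac{\frac{1}{-2484} - 1710}{-4412} = \left(- \frac{1}{2484} - 1710\right) \left(- \frac{1}{4412}\right) = \left(- \frac{4247641}{2484}\right) \left(- \frac{1}{4412}\right) = \frac{4247641}{10959408}$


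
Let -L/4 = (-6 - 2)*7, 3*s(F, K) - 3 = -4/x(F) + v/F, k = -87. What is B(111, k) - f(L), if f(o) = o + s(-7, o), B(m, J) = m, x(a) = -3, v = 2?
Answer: -7204/63 ≈ -114.35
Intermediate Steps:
s(F, K) = 13/9 + 2/(3*F) (s(F, K) = 1 + (-4/(-3) + 2/F)/3 = 1 + (-4*(-⅓) + 2/F)/3 = 1 + (4/3 + 2/F)/3 = 1 + (4/9 + 2/(3*F)) = 13/9 + 2/(3*F))
L = 224 (L = -4*(-6 - 2)*7 = -(-32)*7 = -4*(-56) = 224)
f(o) = 85/63 + o (f(o) = o + (⅑)*(6 + 13*(-7))/(-7) = o + (⅑)*(-⅐)*(6 - 91) = o + (⅑)*(-⅐)*(-85) = o + 85/63 = 85/63 + o)
B(111, k) - f(L) = 111 - (85/63 + 224) = 111 - 1*14197/63 = 111 - 14197/63 = -7204/63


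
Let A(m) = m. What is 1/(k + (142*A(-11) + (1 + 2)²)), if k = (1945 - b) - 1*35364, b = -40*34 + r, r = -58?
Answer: -1/33554 ≈ -2.9803e-5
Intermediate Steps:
b = -1418 (b = -40*34 - 58 = -1360 - 58 = -1418)
k = -32001 (k = (1945 - 1*(-1418)) - 1*35364 = (1945 + 1418) - 35364 = 3363 - 35364 = -32001)
1/(k + (142*A(-11) + (1 + 2)²)) = 1/(-32001 + (142*(-11) + (1 + 2)²)) = 1/(-32001 + (-1562 + 3²)) = 1/(-32001 + (-1562 + 9)) = 1/(-32001 - 1553) = 1/(-33554) = -1/33554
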